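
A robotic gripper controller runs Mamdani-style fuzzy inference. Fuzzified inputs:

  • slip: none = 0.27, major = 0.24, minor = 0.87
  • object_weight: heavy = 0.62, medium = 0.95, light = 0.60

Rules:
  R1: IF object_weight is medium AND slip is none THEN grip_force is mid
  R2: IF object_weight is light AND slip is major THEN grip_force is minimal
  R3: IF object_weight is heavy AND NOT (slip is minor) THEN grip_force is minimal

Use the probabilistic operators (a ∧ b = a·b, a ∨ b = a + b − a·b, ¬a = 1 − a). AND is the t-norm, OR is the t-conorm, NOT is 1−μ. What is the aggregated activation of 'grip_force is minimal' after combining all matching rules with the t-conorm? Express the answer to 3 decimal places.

0.213

R1: medium=0.95, none=0.27; AND[a·b] → w = 0.2565
R2: light=0.60, major=0.24; AND[a·b] → w = 0.1440
R3: heavy=0.62, ¬minor=1−0.87=0.13; AND[a·b] → w = 0.0806
Rules with consequent 'minimal': {R2, R3} → strengths 0.1440, 0.0806
Aggregate via t-conorm [a + b − a·b]: 0.2130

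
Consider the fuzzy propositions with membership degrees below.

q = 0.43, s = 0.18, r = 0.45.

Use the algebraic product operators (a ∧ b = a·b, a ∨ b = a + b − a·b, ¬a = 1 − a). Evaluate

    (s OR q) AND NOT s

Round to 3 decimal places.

s OR q = a + b − a·b on (0.1800, 0.4300) = 0.5326
NOT s = 1 − 0.1800 = 0.8200
(s OR q) AND NOT s = a·b on (0.5326, 0.8200) = 0.4367

0.437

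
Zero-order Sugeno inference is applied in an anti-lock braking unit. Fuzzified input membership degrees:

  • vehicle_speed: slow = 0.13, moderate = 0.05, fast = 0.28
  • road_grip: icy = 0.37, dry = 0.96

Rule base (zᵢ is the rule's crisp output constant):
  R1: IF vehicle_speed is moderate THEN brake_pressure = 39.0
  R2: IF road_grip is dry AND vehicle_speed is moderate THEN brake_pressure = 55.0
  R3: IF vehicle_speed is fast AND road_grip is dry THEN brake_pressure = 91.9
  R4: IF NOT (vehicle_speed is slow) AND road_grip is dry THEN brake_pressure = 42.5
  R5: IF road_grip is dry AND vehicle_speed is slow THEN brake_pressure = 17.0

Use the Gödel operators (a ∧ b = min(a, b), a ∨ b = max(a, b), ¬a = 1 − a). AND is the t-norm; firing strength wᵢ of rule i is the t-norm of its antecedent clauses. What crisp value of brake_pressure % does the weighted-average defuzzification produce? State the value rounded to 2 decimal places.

50.45

R1 (z=39.0): moderate=0.05 → w = 0.05
R2 (z=55.0): dry=0.96, moderate=0.05; AND[min(a, b)] → w = 0.05
R3 (z=91.9): fast=0.28, dry=0.96; AND[min(a, b)] → w = 0.28
R4 (z=42.5): ¬slow=1−0.13=0.87, dry=0.96; AND[min(a, b)] → w = 0.87
R5 (z=17.0): dry=0.96, slow=0.13; AND[min(a, b)] → w = 0.13
Weighted average = (0.05·39.0 + 0.05·55.0 + 0.28·91.9 + 0.87·42.5 + 0.13·17.0) / (0.05 + 0.05 + 0.28 + 0.87 + 0.13)
  = 69.6170 / 1.3800 = 50.45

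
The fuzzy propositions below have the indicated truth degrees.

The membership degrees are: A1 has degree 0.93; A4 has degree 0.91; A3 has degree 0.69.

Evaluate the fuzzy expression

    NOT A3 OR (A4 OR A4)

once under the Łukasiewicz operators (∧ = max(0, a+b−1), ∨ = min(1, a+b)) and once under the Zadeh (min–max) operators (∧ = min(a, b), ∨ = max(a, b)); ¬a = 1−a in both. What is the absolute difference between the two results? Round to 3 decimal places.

0.090

Under Łukasiewicz:
  NOT A3 = 1 − 0.69 = 0.31
  A4 OR A4 = min(1, a+b) on (0.91, 0.91) = 1.00
  NOT A3 OR (A4 OR A4) = min(1, a+b) on (0.31, 1.00) = 1.00
  → value = 1.0000
Under Zadeh (min–max):
  NOT A3 = 1 − 0.69 = 0.31
  A4 OR A4 = max(a, b) on (0.91, 0.91) = 0.91
  NOT A3 OR (A4 OR A4) = max(a, b) on (0.31, 0.91) = 0.91
  → value = 0.9100
|1.0000 − 0.9100| = 0.090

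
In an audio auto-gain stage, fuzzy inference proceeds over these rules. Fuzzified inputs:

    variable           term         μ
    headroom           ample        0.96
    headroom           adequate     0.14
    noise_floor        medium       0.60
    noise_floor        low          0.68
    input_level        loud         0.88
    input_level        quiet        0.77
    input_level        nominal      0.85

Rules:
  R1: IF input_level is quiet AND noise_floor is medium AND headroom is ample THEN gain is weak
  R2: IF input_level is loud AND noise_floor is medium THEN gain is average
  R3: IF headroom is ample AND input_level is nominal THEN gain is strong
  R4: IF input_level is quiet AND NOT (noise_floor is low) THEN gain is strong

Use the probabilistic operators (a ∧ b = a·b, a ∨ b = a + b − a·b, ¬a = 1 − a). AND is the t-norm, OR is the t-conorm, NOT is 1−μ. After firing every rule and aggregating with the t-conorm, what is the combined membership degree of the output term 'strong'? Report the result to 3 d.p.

0.861

R1: quiet=0.77, medium=0.60, ample=0.96; AND[a·b] → w = 0.4435
R2: loud=0.88, medium=0.60; AND[a·b] → w = 0.5280
R3: ample=0.96, nominal=0.85; AND[a·b] → w = 0.8160
R4: quiet=0.77, ¬low=1−0.68=0.32; AND[a·b] → w = 0.2464
Rules with consequent 'strong': {R3, R4} → strengths 0.8160, 0.2464
Aggregate via t-conorm [a + b − a·b]: 0.8613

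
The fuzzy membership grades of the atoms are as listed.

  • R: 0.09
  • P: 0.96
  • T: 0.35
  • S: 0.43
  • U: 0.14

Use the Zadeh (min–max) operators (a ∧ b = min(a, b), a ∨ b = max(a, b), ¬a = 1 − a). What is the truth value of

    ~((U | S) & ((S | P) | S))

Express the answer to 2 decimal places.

0.57

U | S = max(a, b) on (0.14, 0.43) = 0.43
S | P = max(a, b) on (0.43, 0.96) = 0.96
(S | P) | S = max(a, b) on (0.96, 0.43) = 0.96
(U | S) & ((S | P) | S) = min(a, b) on (0.43, 0.96) = 0.43
~((U | S) & ((S | P) | S)) = 1 − 0.43 = 0.57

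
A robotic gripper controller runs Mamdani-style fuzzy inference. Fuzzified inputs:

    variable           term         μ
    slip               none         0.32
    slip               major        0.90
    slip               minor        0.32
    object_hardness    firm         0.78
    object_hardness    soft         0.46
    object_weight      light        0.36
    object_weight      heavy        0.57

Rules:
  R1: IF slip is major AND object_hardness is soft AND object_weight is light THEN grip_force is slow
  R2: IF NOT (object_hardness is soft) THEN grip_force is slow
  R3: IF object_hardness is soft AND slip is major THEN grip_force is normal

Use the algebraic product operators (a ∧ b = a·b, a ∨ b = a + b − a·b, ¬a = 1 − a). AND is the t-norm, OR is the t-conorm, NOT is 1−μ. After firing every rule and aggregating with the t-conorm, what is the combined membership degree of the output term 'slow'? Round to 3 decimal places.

R1: major=0.90, soft=0.46, light=0.36; AND[a·b] → w = 0.1490
R2: ¬soft=1−0.46=0.54 → w = 0.5400
R3: soft=0.46, major=0.90; AND[a·b] → w = 0.4140
Rules with consequent 'slow': {R1, R2} → strengths 0.1490, 0.5400
Aggregate via t-conorm [a + b − a·b]: 0.6086

0.609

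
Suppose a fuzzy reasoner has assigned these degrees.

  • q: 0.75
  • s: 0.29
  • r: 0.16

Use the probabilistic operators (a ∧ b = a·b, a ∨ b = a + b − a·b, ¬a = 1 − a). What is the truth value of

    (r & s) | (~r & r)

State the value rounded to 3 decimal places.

0.175

r & s = a·b on (0.1600, 0.2900) = 0.0464
~r = 1 − 0.1600 = 0.8400
~r & r = a·b on (0.8400, 0.1600) = 0.1344
(r & s) | (~r & r) = a + b − a·b on (0.0464, 0.1344) = 0.1746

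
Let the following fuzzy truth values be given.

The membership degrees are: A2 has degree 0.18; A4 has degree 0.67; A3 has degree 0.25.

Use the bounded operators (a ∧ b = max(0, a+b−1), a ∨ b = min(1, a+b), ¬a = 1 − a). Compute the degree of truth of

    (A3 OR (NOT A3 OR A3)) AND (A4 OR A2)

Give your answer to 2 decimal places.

0.85

NOT A3 = 1 − 0.25 = 0.75
NOT A3 OR A3 = min(1, a+b) on (0.75, 0.25) = 1.00
A3 OR (NOT A3 OR A3) = min(1, a+b) on (0.25, 1.00) = 1.00
A4 OR A2 = min(1, a+b) on (0.67, 0.18) = 0.85
(A3 OR (NOT A3 OR A3)) AND (A4 OR A2) = max(0, a+b−1) on (1.00, 0.85) = 0.85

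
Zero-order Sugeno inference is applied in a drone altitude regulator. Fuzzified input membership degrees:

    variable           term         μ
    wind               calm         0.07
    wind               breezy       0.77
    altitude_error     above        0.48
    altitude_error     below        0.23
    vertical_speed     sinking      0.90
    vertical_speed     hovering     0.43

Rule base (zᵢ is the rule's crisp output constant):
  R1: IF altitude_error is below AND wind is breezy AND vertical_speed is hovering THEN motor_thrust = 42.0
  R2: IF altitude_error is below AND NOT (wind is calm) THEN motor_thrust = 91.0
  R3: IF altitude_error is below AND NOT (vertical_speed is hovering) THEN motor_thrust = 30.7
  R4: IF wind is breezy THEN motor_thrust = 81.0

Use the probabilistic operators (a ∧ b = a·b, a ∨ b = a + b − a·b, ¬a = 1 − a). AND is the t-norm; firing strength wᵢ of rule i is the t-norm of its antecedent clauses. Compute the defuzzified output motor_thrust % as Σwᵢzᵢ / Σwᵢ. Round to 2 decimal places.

R1 (z=42.0): below=0.23, breezy=0.77, hovering=0.43; AND[a·b] → w = 0.0762
R2 (z=91.0): below=0.23, ¬calm=1−0.07=0.93; AND[a·b] → w = 0.2139
R3 (z=30.7): below=0.23, ¬hovering=1−0.43=0.57; AND[a·b] → w = 0.1311
R4 (z=81.0): breezy=0.77 → w = 0.7700
Weighted average = (0.0762·42.0 + 0.2139·91.0 + 0.1311·30.7 + 0.7700·81.0) / (0.0762 + 0.2139 + 0.1311 + 0.7700)
  = 89.0581 / 1.1912 = 74.77

74.77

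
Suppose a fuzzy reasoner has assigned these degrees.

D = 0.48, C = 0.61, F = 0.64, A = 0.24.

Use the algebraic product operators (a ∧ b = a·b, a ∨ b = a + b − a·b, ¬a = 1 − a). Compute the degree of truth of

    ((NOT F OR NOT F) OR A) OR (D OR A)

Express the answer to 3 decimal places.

NOT F = 1 − 0.6400 = 0.3600
NOT F = 1 − 0.6400 = 0.3600
NOT F OR NOT F = a + b − a·b on (0.3600, 0.3600) = 0.5904
(NOT F OR NOT F) OR A = a + b − a·b on (0.5904, 0.2400) = 0.6887
D OR A = a + b − a·b on (0.4800, 0.2400) = 0.6048
((NOT F OR NOT F) OR A) OR (D OR A) = a + b − a·b on (0.6887, 0.6048) = 0.8770

0.877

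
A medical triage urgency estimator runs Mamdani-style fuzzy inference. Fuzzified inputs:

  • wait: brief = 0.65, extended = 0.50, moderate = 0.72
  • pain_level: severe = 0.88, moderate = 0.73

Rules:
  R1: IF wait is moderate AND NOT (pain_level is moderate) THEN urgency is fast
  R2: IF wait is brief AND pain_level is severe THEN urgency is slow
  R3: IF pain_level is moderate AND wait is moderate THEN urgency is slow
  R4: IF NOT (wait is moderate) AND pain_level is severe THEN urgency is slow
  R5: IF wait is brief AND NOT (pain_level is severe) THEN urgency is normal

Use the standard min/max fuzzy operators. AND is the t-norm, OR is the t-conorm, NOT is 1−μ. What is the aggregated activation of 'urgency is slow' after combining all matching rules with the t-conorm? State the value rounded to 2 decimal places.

0.72

R1: moderate=0.72, ¬moderate=1−0.73=0.27; AND[min(a, b)] → w = 0.27
R2: brief=0.65, severe=0.88; AND[min(a, b)] → w = 0.65
R3: moderate=0.73, moderate=0.72; AND[min(a, b)] → w = 0.72
R4: ¬moderate=1−0.72=0.28, severe=0.88; AND[min(a, b)] → w = 0.28
R5: brief=0.65, ¬severe=1−0.88=0.12; AND[min(a, b)] → w = 0.12
Rules with consequent 'slow': {R2, R3, R4} → strengths 0.65, 0.72, 0.28
Aggregate via t-conorm [max(a, b)]: 0.72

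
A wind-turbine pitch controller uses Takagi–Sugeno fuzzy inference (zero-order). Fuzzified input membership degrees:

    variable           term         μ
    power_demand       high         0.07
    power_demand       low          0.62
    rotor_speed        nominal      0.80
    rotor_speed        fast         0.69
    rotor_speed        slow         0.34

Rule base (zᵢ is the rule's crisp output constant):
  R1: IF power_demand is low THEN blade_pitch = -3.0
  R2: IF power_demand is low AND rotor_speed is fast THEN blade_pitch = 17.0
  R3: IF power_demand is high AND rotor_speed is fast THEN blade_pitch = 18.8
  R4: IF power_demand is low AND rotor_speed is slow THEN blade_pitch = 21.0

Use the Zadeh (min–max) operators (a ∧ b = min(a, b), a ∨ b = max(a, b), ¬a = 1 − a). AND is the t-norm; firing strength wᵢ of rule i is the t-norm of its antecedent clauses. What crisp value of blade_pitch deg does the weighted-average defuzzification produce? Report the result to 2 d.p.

R1 (z=-3.0): low=0.62 → w = 0.62
R2 (z=17.0): low=0.62, fast=0.69; AND[min(a, b)] → w = 0.62
R3 (z=18.8): high=0.07, fast=0.69; AND[min(a, b)] → w = 0.07
R4 (z=21.0): low=0.62, slow=0.34; AND[min(a, b)] → w = 0.34
Weighted average = (0.62·-3.0 + 0.62·17.0 + 0.07·18.8 + 0.34·21.0) / (0.62 + 0.62 + 0.07 + 0.34)
  = 17.1360 / 1.6500 = 10.39

10.39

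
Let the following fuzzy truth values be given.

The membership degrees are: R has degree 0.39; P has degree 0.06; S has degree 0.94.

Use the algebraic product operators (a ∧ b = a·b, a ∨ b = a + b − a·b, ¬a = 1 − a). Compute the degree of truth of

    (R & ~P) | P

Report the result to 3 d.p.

0.405

~P = 1 − 0.0600 = 0.9400
R & ~P = a·b on (0.3900, 0.9400) = 0.3666
(R & ~P) | P = a + b − a·b on (0.3666, 0.0600) = 0.4046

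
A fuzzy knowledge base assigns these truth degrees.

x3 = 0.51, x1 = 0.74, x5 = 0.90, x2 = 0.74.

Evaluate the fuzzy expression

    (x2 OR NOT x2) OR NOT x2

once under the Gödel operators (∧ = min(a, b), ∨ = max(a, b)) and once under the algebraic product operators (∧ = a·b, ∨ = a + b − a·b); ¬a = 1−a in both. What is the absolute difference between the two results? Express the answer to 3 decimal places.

Under Gödel:
  NOT x2 = 1 − 0.74 = 0.26
  x2 OR NOT x2 = max(a, b) on (0.74, 0.26) = 0.74
  NOT x2 = 1 − 0.74 = 0.26
  (x2 OR NOT x2) OR NOT x2 = max(a, b) on (0.74, 0.26) = 0.74
  → value = 0.7400
Under algebraic product:
  NOT x2 = 1 − 0.7400 = 0.2600
  x2 OR NOT x2 = a + b − a·b on (0.7400, 0.2600) = 0.8076
  NOT x2 = 1 − 0.7400 = 0.2600
  (x2 OR NOT x2) OR NOT x2 = a + b − a·b on (0.8076, 0.2600) = 0.8576
  → value = 0.8576
|0.7400 − 0.8576| = 0.118

0.118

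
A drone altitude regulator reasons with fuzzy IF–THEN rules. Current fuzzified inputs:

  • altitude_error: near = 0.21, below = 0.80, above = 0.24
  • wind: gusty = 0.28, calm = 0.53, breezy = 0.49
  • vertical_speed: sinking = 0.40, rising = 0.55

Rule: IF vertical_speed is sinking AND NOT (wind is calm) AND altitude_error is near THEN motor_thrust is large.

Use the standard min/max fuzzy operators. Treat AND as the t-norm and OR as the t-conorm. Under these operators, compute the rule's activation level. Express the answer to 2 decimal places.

0.21

firing strength: sinking=0.40, ¬calm=1−0.53=0.47, near=0.21; AND[min(a, b)] → w = 0.21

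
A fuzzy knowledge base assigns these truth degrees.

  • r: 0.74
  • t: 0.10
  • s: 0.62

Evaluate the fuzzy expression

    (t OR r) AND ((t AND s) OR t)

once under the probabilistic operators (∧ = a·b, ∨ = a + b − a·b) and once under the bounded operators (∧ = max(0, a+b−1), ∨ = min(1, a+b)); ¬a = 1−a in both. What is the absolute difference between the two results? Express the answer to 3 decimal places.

Under probabilistic:
  t OR r = a + b − a·b on (0.1000, 0.7400) = 0.7660
  t AND s = a·b on (0.1000, 0.6200) = 0.0620
  (t AND s) OR t = a + b − a·b on (0.0620, 0.1000) = 0.1558
  (t OR r) AND ((t AND s) OR t) = a·b on (0.7660, 0.1558) = 0.1193
  → value = 0.1193
Under bounded:
  t OR r = min(1, a+b) on (0.10, 0.74) = 0.84
  t AND s = max(0, a+b−1) on (0.10, 0.62) = 0.00
  (t AND s) OR t = min(1, a+b) on (0.00, 0.10) = 0.10
  (t OR r) AND ((t AND s) OR t) = max(0, a+b−1) on (0.84, 0.10) = 0.00
  → value = 0.0000
|0.1193 − 0.0000| = 0.119

0.119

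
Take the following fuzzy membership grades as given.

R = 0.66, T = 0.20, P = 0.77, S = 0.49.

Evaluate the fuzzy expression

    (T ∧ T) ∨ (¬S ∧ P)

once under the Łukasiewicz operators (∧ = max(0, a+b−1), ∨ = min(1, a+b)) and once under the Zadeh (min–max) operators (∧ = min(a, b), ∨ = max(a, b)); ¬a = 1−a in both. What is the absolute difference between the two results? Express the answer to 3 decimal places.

Under Łukasiewicz:
  T ∧ T = max(0, a+b−1) on (0.20, 0.20) = 0.00
  ¬S = 1 − 0.49 = 0.51
  ¬S ∧ P = max(0, a+b−1) on (0.51, 0.77) = 0.28
  (T ∧ T) ∨ (¬S ∧ P) = min(1, a+b) on (0.00, 0.28) = 0.28
  → value = 0.2800
Under Zadeh (min–max):
  T ∧ T = min(a, b) on (0.20, 0.20) = 0.20
  ¬S = 1 − 0.49 = 0.51
  ¬S ∧ P = min(a, b) on (0.51, 0.77) = 0.51
  (T ∧ T) ∨ (¬S ∧ P) = max(a, b) on (0.20, 0.51) = 0.51
  → value = 0.5100
|0.2800 − 0.5100| = 0.230

0.230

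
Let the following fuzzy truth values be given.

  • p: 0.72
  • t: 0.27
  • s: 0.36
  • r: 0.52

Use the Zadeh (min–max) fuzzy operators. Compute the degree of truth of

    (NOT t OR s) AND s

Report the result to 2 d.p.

NOT t = 1 − 0.27 = 0.73
NOT t OR s = max(a, b) on (0.73, 0.36) = 0.73
(NOT t OR s) AND s = min(a, b) on (0.73, 0.36) = 0.36

0.36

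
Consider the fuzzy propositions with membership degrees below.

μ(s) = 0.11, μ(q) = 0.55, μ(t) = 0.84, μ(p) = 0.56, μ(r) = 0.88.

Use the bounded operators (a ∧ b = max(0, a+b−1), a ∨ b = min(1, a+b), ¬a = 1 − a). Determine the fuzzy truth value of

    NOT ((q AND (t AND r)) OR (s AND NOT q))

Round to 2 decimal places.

0.73

t AND r = max(0, a+b−1) on (0.84, 0.88) = 0.72
q AND (t AND r) = max(0, a+b−1) on (0.55, 0.72) = 0.27
NOT q = 1 − 0.55 = 0.45
s AND NOT q = max(0, a+b−1) on (0.11, 0.45) = 0.00
(q AND (t AND r)) OR (s AND NOT q) = min(1, a+b) on (0.27, 0.00) = 0.27
NOT ((q AND (t AND r)) OR (s AND NOT q)) = 1 − 0.27 = 0.73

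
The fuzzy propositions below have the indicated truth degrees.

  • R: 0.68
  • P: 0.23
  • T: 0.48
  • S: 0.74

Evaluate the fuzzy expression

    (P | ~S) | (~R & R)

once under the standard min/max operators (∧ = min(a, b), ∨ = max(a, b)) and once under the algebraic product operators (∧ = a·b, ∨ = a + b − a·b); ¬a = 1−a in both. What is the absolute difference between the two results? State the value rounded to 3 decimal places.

0.234

Under standard min/max:
  ~S = 1 − 0.74 = 0.26
  P | ~S = max(a, b) on (0.23, 0.26) = 0.26
  ~R = 1 − 0.68 = 0.32
  ~R & R = min(a, b) on (0.32, 0.68) = 0.32
  (P | ~S) | (~R & R) = max(a, b) on (0.26, 0.32) = 0.32
  → value = 0.3200
Under algebraic product:
  ~S = 1 − 0.7400 = 0.2600
  P | ~S = a + b − a·b on (0.2300, 0.2600) = 0.4302
  ~R = 1 − 0.6800 = 0.3200
  ~R & R = a·b on (0.3200, 0.6800) = 0.2176
  (P | ~S) | (~R & R) = a + b − a·b on (0.4302, 0.2176) = 0.5542
  → value = 0.5542
|0.3200 − 0.5542| = 0.234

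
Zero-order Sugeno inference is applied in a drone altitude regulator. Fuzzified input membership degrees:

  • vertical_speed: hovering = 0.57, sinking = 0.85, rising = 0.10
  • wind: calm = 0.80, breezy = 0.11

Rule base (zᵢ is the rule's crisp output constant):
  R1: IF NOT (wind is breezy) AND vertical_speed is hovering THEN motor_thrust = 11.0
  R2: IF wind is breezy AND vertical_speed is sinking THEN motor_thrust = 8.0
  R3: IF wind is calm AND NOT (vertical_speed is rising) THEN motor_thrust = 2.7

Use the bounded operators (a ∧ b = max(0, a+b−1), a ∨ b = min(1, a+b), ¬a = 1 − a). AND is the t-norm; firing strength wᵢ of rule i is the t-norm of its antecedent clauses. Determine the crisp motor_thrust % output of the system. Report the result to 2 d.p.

R1 (z=11.0): ¬breezy=1−0.11=0.89, hovering=0.57; AND[max(0, a+b−1)] → w = 0.46
R2 (z=8.0): breezy=0.11, sinking=0.85; AND[max(0, a+b−1)] → w = 0.00
R3 (z=2.7): calm=0.80, ¬rising=1−0.10=0.90; AND[max(0, a+b−1)] → w = 0.70
Weighted average = (0.46·11.0 + 0.00·8.0 + 0.70·2.7) / (0.46 + 0.00 + 0.70)
  = 6.9500 / 1.1600 = 5.99

5.99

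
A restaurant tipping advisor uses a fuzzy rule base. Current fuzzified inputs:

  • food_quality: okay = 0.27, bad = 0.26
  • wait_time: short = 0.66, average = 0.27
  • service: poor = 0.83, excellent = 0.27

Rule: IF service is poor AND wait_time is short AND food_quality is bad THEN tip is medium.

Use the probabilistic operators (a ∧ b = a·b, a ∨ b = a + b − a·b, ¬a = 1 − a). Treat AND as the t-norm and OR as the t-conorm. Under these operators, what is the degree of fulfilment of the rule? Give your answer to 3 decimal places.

0.142

firing strength: poor=0.83, short=0.66, bad=0.26; AND[a·b] → w = 0.1424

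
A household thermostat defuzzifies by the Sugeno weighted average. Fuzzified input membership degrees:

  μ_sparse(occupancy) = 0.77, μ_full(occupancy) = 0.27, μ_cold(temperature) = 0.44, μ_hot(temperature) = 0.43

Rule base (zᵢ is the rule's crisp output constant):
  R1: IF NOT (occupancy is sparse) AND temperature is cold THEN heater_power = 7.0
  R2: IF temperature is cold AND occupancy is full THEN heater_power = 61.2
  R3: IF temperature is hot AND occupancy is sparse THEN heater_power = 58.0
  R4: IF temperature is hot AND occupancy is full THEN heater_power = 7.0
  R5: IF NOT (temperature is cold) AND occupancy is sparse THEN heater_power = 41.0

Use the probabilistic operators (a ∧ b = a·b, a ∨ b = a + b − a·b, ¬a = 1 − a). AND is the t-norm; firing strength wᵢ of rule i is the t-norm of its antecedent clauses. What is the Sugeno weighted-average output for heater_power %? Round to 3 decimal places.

R1 (z=7.0): ¬sparse=1−0.77=0.23, cold=0.44; AND[a·b] → w = 0.1012
R2 (z=61.2): cold=0.44, full=0.27; AND[a·b] → w = 0.1188
R3 (z=58.0): hot=0.43, sparse=0.77; AND[a·b] → w = 0.3311
R4 (z=7.0): hot=0.43, full=0.27; AND[a·b] → w = 0.1161
R5 (z=41.0): ¬cold=1−0.44=0.56, sparse=0.77; AND[a·b] → w = 0.4312
Weighted average = (0.1012·7.0 + 0.1188·61.2 + 0.3311·58.0 + 0.1161·7.0 + 0.4312·41.0) / (0.1012 + 0.1188 + 0.3311 + 0.1161 + 0.4312)
  = 45.6747 / 1.0984 = 41.583

41.583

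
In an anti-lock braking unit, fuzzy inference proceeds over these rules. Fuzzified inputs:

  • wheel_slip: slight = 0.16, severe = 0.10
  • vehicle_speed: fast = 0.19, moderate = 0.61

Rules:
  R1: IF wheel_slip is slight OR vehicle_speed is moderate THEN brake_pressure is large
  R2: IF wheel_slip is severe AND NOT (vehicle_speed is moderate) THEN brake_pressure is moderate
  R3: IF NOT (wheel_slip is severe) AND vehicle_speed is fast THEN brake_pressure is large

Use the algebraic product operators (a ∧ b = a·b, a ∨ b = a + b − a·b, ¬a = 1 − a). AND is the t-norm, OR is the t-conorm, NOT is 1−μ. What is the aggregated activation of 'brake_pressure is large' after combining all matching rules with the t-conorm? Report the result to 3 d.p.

R1: slight=0.16, moderate=0.61; OR[a + b − a·b] → w = 0.6724
R2: severe=0.10, ¬moderate=1−0.61=0.39; AND[a·b] → w = 0.0390
R3: ¬severe=1−0.10=0.90, fast=0.19; AND[a·b] → w = 0.1710
Rules with consequent 'large': {R1, R3} → strengths 0.6724, 0.1710
Aggregate via t-conorm [a + b − a·b]: 0.7284

0.728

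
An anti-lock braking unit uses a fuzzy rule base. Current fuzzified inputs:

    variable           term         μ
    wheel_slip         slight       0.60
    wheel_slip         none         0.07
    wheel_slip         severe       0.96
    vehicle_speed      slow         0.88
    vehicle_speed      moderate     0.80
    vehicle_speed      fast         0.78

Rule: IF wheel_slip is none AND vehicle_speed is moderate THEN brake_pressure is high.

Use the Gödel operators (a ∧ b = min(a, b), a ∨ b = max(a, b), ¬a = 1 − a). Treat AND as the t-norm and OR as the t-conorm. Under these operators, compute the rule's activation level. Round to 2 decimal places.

firing strength: none=0.07, moderate=0.80; AND[min(a, b)] → w = 0.07

0.07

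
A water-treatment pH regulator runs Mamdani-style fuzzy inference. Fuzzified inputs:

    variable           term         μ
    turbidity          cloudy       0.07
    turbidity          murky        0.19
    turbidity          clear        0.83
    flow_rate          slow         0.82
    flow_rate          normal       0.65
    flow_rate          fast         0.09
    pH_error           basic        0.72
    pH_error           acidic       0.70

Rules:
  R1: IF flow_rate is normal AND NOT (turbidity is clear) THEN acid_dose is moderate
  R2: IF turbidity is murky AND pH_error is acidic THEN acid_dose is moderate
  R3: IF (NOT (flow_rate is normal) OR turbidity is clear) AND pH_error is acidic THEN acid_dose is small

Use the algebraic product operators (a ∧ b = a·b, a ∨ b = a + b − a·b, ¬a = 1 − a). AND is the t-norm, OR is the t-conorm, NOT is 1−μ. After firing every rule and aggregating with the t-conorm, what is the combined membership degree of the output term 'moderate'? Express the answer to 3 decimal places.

0.229

R1: normal=0.65, ¬clear=1−0.83=0.17; AND[a·b] → w = 0.1105
R2: murky=0.19, acidic=0.70; AND[a·b] → w = 0.1330
R3: (¬normal=1−0.65=0.35 OR clear=0.83) = 0.8895; AND[a·b] with acidic=0.70 → w = 0.6226
Rules with consequent 'moderate': {R1, R2} → strengths 0.1105, 0.1330
Aggregate via t-conorm [a + b − a·b]: 0.2288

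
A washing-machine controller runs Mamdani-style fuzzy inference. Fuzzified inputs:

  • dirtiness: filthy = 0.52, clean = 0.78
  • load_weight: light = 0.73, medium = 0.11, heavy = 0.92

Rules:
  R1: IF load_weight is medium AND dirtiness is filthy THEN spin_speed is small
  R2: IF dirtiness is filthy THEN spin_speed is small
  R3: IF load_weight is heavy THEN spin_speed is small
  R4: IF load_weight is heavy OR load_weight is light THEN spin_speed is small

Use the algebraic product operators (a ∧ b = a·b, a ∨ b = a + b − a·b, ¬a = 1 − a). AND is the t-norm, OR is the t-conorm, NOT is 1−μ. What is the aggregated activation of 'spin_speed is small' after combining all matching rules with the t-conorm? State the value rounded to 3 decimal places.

R1: medium=0.11, filthy=0.52; AND[a·b] → w = 0.0572
R2: filthy=0.52 → w = 0.5200
R3: heavy=0.92 → w = 0.9200
R4: heavy=0.92, light=0.73; OR[a + b − a·b] → w = 0.9784
Rules with consequent 'small': {R1, R2, R3, R4} → strengths 0.0572, 0.5200, 0.9200, 0.9784
Aggregate via t-conorm [a + b − a·b]: 0.9992

0.999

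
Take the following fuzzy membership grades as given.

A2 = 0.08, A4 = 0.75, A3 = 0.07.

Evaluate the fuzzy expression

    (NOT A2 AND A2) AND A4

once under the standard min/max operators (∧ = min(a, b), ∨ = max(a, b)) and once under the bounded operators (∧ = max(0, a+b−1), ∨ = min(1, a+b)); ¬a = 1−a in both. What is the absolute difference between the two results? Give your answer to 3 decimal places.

0.080

Under standard min/max:
  NOT A2 = 1 − 0.08 = 0.92
  NOT A2 AND A2 = min(a, b) on (0.92, 0.08) = 0.08
  (NOT A2 AND A2) AND A4 = min(a, b) on (0.08, 0.75) = 0.08
  → value = 0.0800
Under bounded:
  NOT A2 = 1 − 0.08 = 0.92
  NOT A2 AND A2 = max(0, a+b−1) on (0.92, 0.08) = 0.00
  (NOT A2 AND A2) AND A4 = max(0, a+b−1) on (0.00, 0.75) = 0.00
  → value = 0.0000
|0.0800 − 0.0000| = 0.080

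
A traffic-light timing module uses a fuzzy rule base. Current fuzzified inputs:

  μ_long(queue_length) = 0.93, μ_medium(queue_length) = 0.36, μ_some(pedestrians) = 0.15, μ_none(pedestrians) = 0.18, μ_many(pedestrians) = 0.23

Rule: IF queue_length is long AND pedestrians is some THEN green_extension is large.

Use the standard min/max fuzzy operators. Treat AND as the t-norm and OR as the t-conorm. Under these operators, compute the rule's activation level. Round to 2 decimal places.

firing strength: long=0.93, some=0.15; AND[min(a, b)] → w = 0.15

0.15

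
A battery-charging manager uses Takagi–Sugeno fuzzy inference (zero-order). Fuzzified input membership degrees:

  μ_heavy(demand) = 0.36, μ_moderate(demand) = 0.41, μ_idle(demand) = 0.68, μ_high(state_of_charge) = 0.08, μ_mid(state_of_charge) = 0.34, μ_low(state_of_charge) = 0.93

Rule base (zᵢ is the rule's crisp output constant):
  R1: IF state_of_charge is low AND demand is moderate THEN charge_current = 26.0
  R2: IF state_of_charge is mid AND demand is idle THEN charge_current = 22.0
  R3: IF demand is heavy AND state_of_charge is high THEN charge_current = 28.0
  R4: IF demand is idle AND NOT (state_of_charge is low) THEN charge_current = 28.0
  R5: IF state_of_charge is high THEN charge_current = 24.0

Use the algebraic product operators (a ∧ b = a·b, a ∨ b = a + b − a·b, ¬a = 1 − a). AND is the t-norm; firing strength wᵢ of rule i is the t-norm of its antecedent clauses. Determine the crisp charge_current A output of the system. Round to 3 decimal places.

24.788

R1 (z=26.0): low=0.93, moderate=0.41; AND[a·b] → w = 0.3813
R2 (z=22.0): mid=0.34, idle=0.68; AND[a·b] → w = 0.2312
R3 (z=28.0): heavy=0.36, high=0.08; AND[a·b] → w = 0.0288
R4 (z=28.0): idle=0.68, ¬low=1−0.93=0.07; AND[a·b] → w = 0.0476
R5 (z=24.0): high=0.08 → w = 0.0800
Weighted average = (0.3813·26.0 + 0.2312·22.0 + 0.0288·28.0 + 0.0476·28.0 + 0.0800·24.0) / (0.3813 + 0.2312 + 0.0288 + 0.0476 + 0.0800)
  = 19.0594 / 0.7689 = 24.788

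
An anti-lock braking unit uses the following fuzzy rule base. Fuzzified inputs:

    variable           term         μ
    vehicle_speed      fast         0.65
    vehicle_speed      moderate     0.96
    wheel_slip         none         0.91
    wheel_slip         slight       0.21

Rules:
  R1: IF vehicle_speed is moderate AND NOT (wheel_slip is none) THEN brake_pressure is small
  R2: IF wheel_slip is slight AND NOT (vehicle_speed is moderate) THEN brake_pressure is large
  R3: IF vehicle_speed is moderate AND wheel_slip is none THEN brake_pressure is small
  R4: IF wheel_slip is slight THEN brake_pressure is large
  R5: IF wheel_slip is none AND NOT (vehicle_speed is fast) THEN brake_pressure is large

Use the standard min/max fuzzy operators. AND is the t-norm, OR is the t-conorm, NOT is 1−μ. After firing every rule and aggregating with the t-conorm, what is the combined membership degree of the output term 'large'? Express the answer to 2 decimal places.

0.35

R1: moderate=0.96, ¬none=1−0.91=0.09; AND[min(a, b)] → w = 0.09
R2: slight=0.21, ¬moderate=1−0.96=0.04; AND[min(a, b)] → w = 0.04
R3: moderate=0.96, none=0.91; AND[min(a, b)] → w = 0.91
R4: slight=0.21 → w = 0.21
R5: none=0.91, ¬fast=1−0.65=0.35; AND[min(a, b)] → w = 0.35
Rules with consequent 'large': {R2, R4, R5} → strengths 0.04, 0.21, 0.35
Aggregate via t-conorm [max(a, b)]: 0.35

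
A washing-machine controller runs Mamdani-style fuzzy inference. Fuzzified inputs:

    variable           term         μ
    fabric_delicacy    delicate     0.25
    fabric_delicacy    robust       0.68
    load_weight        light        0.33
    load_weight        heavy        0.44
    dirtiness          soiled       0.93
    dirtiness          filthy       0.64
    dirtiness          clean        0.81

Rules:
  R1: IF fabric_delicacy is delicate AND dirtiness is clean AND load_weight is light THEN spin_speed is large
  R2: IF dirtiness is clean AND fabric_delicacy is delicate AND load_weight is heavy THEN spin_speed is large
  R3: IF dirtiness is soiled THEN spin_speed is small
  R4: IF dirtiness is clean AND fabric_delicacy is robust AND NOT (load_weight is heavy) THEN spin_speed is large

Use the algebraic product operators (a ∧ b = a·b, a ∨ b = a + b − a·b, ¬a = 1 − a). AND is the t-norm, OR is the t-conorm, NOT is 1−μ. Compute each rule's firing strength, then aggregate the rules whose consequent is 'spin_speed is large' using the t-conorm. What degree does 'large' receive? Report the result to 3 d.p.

0.412

R1: delicate=0.25, clean=0.81, light=0.33; AND[a·b] → w = 0.0668
R2: clean=0.81, delicate=0.25, heavy=0.44; AND[a·b] → w = 0.0891
R3: soiled=0.93 → w = 0.9300
R4: clean=0.81, robust=0.68, ¬heavy=1−0.44=0.56; AND[a·b] → w = 0.3084
Rules with consequent 'large': {R1, R2, R4} → strengths 0.0668, 0.0891, 0.3084
Aggregate via t-conorm [a + b − a·b]: 0.4122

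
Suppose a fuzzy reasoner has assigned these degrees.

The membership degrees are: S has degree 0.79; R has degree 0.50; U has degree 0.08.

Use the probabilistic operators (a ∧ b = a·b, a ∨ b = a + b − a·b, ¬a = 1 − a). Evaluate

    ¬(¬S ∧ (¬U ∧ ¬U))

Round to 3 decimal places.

¬S = 1 − 0.7900 = 0.2100
¬U = 1 − 0.0800 = 0.9200
¬U = 1 − 0.0800 = 0.9200
¬U ∧ ¬U = a·b on (0.9200, 0.9200) = 0.8464
¬S ∧ (¬U ∧ ¬U) = a·b on (0.2100, 0.8464) = 0.1777
¬(¬S ∧ (¬U ∧ ¬U)) = 1 − 0.1777 = 0.8223

0.822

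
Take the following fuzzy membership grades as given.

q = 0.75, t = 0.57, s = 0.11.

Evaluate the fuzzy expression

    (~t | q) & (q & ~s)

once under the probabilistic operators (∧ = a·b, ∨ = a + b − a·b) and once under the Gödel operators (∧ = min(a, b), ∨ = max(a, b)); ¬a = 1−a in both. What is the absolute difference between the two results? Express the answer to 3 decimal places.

0.178

Under probabilistic:
  ~t = 1 − 0.5700 = 0.4300
  ~t | q = a + b − a·b on (0.4300, 0.7500) = 0.8575
  ~s = 1 − 0.1100 = 0.8900
  q & ~s = a·b on (0.7500, 0.8900) = 0.6675
  (~t | q) & (q & ~s) = a·b on (0.8575, 0.6675) = 0.5724
  → value = 0.5724
Under Gödel:
  ~t = 1 − 0.57 = 0.43
  ~t | q = max(a, b) on (0.43, 0.75) = 0.75
  ~s = 1 − 0.11 = 0.89
  q & ~s = min(a, b) on (0.75, 0.89) = 0.75
  (~t | q) & (q & ~s) = min(a, b) on (0.75, 0.75) = 0.75
  → value = 0.7500
|0.5724 − 0.7500| = 0.178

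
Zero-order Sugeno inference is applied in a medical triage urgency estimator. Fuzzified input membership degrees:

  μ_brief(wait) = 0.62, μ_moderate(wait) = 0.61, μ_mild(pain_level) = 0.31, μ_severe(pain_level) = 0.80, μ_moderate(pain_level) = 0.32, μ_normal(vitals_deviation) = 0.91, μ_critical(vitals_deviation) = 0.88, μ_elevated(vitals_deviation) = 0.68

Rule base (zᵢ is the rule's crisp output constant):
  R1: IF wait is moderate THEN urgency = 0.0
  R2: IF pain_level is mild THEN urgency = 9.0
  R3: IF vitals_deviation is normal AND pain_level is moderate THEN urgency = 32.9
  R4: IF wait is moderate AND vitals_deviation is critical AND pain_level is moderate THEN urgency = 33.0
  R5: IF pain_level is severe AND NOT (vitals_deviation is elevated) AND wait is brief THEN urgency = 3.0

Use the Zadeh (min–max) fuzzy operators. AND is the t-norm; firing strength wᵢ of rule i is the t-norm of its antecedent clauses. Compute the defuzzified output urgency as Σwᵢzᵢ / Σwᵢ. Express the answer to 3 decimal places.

R1 (z=0.0): moderate=0.61 → w = 0.61
R2 (z=9.0): mild=0.31 → w = 0.31
R3 (z=32.9): normal=0.91, moderate=0.32; AND[min(a, b)] → w = 0.32
R4 (z=33.0): moderate=0.61, critical=0.88, moderate=0.32; AND[min(a, b)] → w = 0.32
R5 (z=3.0): severe=0.80, ¬elevated=1−0.68=0.32, brief=0.62; AND[min(a, b)] → w = 0.32
Weighted average = (0.61·0.0 + 0.31·9.0 + 0.32·32.9 + 0.32·33.0 + 0.32·3.0) / (0.61 + 0.31 + 0.32 + 0.32 + 0.32)
  = 24.8380 / 1.8800 = 13.212

13.212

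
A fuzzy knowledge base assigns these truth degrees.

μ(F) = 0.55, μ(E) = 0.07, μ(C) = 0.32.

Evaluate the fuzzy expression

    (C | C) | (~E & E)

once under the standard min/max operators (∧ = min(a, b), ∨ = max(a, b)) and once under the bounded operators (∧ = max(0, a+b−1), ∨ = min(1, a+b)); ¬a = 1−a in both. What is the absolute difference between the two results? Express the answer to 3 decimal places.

Under standard min/max:
  C | C = max(a, b) on (0.32, 0.32) = 0.32
  ~E = 1 − 0.07 = 0.93
  ~E & E = min(a, b) on (0.93, 0.07) = 0.07
  (C | C) | (~E & E) = max(a, b) on (0.32, 0.07) = 0.32
  → value = 0.3200
Under bounded:
  C | C = min(1, a+b) on (0.32, 0.32) = 0.64
  ~E = 1 − 0.07 = 0.93
  ~E & E = max(0, a+b−1) on (0.93, 0.07) = 0.00
  (C | C) | (~E & E) = min(1, a+b) on (0.64, 0.00) = 0.64
  → value = 0.6400
|0.3200 − 0.6400| = 0.320

0.320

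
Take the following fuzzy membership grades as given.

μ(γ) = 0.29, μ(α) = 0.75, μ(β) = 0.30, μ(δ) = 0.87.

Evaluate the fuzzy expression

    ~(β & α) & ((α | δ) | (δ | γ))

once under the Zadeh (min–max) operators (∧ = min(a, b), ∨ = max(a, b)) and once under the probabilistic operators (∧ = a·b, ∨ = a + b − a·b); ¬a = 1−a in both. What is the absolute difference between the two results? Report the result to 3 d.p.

0.073

Under Zadeh (min–max):
  β & α = min(a, b) on (0.30, 0.75) = 0.30
  ~(β & α) = 1 − 0.30 = 0.70
  α | δ = max(a, b) on (0.75, 0.87) = 0.87
  δ | γ = max(a, b) on (0.87, 0.29) = 0.87
  (α | δ) | (δ | γ) = max(a, b) on (0.87, 0.87) = 0.87
  ~(β & α) & ((α | δ) | (δ | γ)) = min(a, b) on (0.70, 0.87) = 0.70
  → value = 0.7000
Under probabilistic:
  β & α = a·b on (0.3000, 0.7500) = 0.2250
  ~(β & α) = 1 − 0.2250 = 0.7750
  α | δ = a + b − a·b on (0.7500, 0.8700) = 0.9675
  δ | γ = a + b − a·b on (0.8700, 0.2900) = 0.9077
  (α | δ) | (δ | γ) = a + b − a·b on (0.9675, 0.9077) = 0.9970
  ~(β & α) & ((α | δ) | (δ | γ)) = a·b on (0.7750, 0.9970) = 0.7727
  → value = 0.7727
|0.7000 − 0.7727| = 0.073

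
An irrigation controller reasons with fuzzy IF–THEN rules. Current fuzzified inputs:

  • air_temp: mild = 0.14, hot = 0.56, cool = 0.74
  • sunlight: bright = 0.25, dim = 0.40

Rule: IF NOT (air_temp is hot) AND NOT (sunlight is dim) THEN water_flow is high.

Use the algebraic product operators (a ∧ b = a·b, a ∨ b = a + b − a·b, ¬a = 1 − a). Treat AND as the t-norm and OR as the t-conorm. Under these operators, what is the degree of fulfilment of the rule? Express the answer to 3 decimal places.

0.264

firing strength: ¬hot=1−0.56=0.44, ¬dim=1−0.40=0.60; AND[a·b] → w = 0.2640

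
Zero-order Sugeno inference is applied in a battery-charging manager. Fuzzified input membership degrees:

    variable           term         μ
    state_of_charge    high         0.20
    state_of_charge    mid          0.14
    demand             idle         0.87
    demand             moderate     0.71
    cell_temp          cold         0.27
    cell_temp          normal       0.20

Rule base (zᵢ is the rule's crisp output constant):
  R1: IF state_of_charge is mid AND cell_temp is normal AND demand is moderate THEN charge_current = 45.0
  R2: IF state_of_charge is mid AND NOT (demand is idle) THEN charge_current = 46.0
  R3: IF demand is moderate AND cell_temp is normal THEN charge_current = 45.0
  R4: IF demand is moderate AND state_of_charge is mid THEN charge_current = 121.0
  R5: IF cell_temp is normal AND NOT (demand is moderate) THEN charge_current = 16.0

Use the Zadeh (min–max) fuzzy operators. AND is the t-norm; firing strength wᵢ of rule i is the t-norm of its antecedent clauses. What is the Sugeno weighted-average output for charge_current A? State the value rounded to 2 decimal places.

51.14

R1 (z=45.0): mid=0.14, normal=0.20, moderate=0.71; AND[min(a, b)] → w = 0.14
R2 (z=46.0): mid=0.14, ¬idle=1−0.87=0.13; AND[min(a, b)] → w = 0.13
R3 (z=45.0): moderate=0.71, normal=0.20; AND[min(a, b)] → w = 0.20
R4 (z=121.0): moderate=0.71, mid=0.14; AND[min(a, b)] → w = 0.14
R5 (z=16.0): normal=0.20, ¬moderate=1−0.71=0.29; AND[min(a, b)] → w = 0.20
Weighted average = (0.14·45.0 + 0.13·46.0 + 0.20·45.0 + 0.14·121.0 + 0.20·16.0) / (0.14 + 0.13 + 0.20 + 0.14 + 0.20)
  = 41.4200 / 0.8100 = 51.14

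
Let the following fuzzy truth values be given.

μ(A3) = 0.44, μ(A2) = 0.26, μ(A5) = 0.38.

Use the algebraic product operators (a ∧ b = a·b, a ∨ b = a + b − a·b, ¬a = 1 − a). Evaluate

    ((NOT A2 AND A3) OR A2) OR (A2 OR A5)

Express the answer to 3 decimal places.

NOT A2 = 1 − 0.2600 = 0.7400
NOT A2 AND A3 = a·b on (0.7400, 0.4400) = 0.3256
(NOT A2 AND A3) OR A2 = a + b − a·b on (0.3256, 0.2600) = 0.5009
A2 OR A5 = a + b − a·b on (0.2600, 0.3800) = 0.5412
((NOT A2 AND A3) OR A2) OR (A2 OR A5) = a + b − a·b on (0.5009, 0.5412) = 0.7710

0.771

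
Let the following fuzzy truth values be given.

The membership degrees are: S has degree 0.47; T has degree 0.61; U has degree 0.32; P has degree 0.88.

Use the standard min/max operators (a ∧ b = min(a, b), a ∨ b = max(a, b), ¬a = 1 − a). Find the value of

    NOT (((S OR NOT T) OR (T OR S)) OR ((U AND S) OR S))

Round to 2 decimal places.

0.39

NOT T = 1 − 0.61 = 0.39
S OR NOT T = max(a, b) on (0.47, 0.39) = 0.47
T OR S = max(a, b) on (0.61, 0.47) = 0.61
(S OR NOT T) OR (T OR S) = max(a, b) on (0.47, 0.61) = 0.61
U AND S = min(a, b) on (0.32, 0.47) = 0.32
(U AND S) OR S = max(a, b) on (0.32, 0.47) = 0.47
((S OR NOT T) OR (T OR S)) OR ((U AND S) OR S) = max(a, b) on (0.61, 0.47) = 0.61
NOT (((S OR NOT T) OR (T OR S)) OR ((U AND S) OR S)) = 1 − 0.61 = 0.39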